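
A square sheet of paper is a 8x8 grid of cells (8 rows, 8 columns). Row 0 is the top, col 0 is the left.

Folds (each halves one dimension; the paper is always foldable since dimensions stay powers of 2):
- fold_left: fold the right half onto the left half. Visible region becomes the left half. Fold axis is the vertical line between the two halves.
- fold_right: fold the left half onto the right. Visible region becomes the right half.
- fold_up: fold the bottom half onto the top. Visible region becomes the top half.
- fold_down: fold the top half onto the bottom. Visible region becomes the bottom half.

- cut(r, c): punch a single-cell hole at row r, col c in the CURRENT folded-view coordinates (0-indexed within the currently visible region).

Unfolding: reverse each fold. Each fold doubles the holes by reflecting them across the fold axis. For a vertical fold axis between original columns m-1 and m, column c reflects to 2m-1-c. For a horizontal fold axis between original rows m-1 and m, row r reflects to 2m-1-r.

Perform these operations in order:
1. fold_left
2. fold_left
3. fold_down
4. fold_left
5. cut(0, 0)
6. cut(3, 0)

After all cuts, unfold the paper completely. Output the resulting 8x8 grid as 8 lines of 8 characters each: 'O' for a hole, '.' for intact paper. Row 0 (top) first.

Op 1 fold_left: fold axis v@4; visible region now rows[0,8) x cols[0,4) = 8x4
Op 2 fold_left: fold axis v@2; visible region now rows[0,8) x cols[0,2) = 8x2
Op 3 fold_down: fold axis h@4; visible region now rows[4,8) x cols[0,2) = 4x2
Op 4 fold_left: fold axis v@1; visible region now rows[4,8) x cols[0,1) = 4x1
Op 5 cut(0, 0): punch at orig (4,0); cuts so far [(4, 0)]; region rows[4,8) x cols[0,1) = 4x1
Op 6 cut(3, 0): punch at orig (7,0); cuts so far [(4, 0), (7, 0)]; region rows[4,8) x cols[0,1) = 4x1
Unfold 1 (reflect across v@1): 4 holes -> [(4, 0), (4, 1), (7, 0), (7, 1)]
Unfold 2 (reflect across h@4): 8 holes -> [(0, 0), (0, 1), (3, 0), (3, 1), (4, 0), (4, 1), (7, 0), (7, 1)]
Unfold 3 (reflect across v@2): 16 holes -> [(0, 0), (0, 1), (0, 2), (0, 3), (3, 0), (3, 1), (3, 2), (3, 3), (4, 0), (4, 1), (4, 2), (4, 3), (7, 0), (7, 1), (7, 2), (7, 3)]
Unfold 4 (reflect across v@4): 32 holes -> [(0, 0), (0, 1), (0, 2), (0, 3), (0, 4), (0, 5), (0, 6), (0, 7), (3, 0), (3, 1), (3, 2), (3, 3), (3, 4), (3, 5), (3, 6), (3, 7), (4, 0), (4, 1), (4, 2), (4, 3), (4, 4), (4, 5), (4, 6), (4, 7), (7, 0), (7, 1), (7, 2), (7, 3), (7, 4), (7, 5), (7, 6), (7, 7)]

Answer: OOOOOOOO
........
........
OOOOOOOO
OOOOOOOO
........
........
OOOOOOOO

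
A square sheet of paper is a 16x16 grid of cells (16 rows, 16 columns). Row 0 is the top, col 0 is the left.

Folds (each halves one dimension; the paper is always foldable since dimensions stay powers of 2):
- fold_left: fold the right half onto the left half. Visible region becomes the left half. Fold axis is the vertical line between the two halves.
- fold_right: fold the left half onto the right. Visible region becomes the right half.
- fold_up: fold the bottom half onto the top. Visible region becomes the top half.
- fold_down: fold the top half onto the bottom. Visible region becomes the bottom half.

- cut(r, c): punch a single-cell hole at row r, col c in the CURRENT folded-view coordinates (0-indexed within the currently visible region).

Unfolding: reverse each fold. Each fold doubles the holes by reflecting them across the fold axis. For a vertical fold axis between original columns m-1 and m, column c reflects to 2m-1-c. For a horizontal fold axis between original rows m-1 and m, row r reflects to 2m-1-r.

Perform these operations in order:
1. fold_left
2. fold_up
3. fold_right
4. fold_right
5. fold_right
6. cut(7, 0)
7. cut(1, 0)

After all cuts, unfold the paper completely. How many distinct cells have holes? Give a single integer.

Op 1 fold_left: fold axis v@8; visible region now rows[0,16) x cols[0,8) = 16x8
Op 2 fold_up: fold axis h@8; visible region now rows[0,8) x cols[0,8) = 8x8
Op 3 fold_right: fold axis v@4; visible region now rows[0,8) x cols[4,8) = 8x4
Op 4 fold_right: fold axis v@6; visible region now rows[0,8) x cols[6,8) = 8x2
Op 5 fold_right: fold axis v@7; visible region now rows[0,8) x cols[7,8) = 8x1
Op 6 cut(7, 0): punch at orig (7,7); cuts so far [(7, 7)]; region rows[0,8) x cols[7,8) = 8x1
Op 7 cut(1, 0): punch at orig (1,7); cuts so far [(1, 7), (7, 7)]; region rows[0,8) x cols[7,8) = 8x1
Unfold 1 (reflect across v@7): 4 holes -> [(1, 6), (1, 7), (7, 6), (7, 7)]
Unfold 2 (reflect across v@6): 8 holes -> [(1, 4), (1, 5), (1, 6), (1, 7), (7, 4), (7, 5), (7, 6), (7, 7)]
Unfold 3 (reflect across v@4): 16 holes -> [(1, 0), (1, 1), (1, 2), (1, 3), (1, 4), (1, 5), (1, 6), (1, 7), (7, 0), (7, 1), (7, 2), (7, 3), (7, 4), (7, 5), (7, 6), (7, 7)]
Unfold 4 (reflect across h@8): 32 holes -> [(1, 0), (1, 1), (1, 2), (1, 3), (1, 4), (1, 5), (1, 6), (1, 7), (7, 0), (7, 1), (7, 2), (7, 3), (7, 4), (7, 5), (7, 6), (7, 7), (8, 0), (8, 1), (8, 2), (8, 3), (8, 4), (8, 5), (8, 6), (8, 7), (14, 0), (14, 1), (14, 2), (14, 3), (14, 4), (14, 5), (14, 6), (14, 7)]
Unfold 5 (reflect across v@8): 64 holes -> [(1, 0), (1, 1), (1, 2), (1, 3), (1, 4), (1, 5), (1, 6), (1, 7), (1, 8), (1, 9), (1, 10), (1, 11), (1, 12), (1, 13), (1, 14), (1, 15), (7, 0), (7, 1), (7, 2), (7, 3), (7, 4), (7, 5), (7, 6), (7, 7), (7, 8), (7, 9), (7, 10), (7, 11), (7, 12), (7, 13), (7, 14), (7, 15), (8, 0), (8, 1), (8, 2), (8, 3), (8, 4), (8, 5), (8, 6), (8, 7), (8, 8), (8, 9), (8, 10), (8, 11), (8, 12), (8, 13), (8, 14), (8, 15), (14, 0), (14, 1), (14, 2), (14, 3), (14, 4), (14, 5), (14, 6), (14, 7), (14, 8), (14, 9), (14, 10), (14, 11), (14, 12), (14, 13), (14, 14), (14, 15)]

Answer: 64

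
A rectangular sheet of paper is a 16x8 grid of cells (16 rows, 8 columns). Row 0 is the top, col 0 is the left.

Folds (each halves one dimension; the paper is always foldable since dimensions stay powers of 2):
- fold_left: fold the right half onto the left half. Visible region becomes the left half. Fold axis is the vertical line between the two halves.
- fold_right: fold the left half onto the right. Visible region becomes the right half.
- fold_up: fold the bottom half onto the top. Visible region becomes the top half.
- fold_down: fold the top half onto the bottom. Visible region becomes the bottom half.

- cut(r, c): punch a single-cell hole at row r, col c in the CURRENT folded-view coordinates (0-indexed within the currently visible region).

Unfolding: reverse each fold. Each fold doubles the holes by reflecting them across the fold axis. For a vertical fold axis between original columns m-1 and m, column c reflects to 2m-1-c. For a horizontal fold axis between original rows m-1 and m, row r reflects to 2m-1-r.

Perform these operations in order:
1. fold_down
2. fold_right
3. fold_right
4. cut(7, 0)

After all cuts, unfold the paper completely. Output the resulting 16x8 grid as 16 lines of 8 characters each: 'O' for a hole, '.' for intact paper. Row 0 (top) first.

Op 1 fold_down: fold axis h@8; visible region now rows[8,16) x cols[0,8) = 8x8
Op 2 fold_right: fold axis v@4; visible region now rows[8,16) x cols[4,8) = 8x4
Op 3 fold_right: fold axis v@6; visible region now rows[8,16) x cols[6,8) = 8x2
Op 4 cut(7, 0): punch at orig (15,6); cuts so far [(15, 6)]; region rows[8,16) x cols[6,8) = 8x2
Unfold 1 (reflect across v@6): 2 holes -> [(15, 5), (15, 6)]
Unfold 2 (reflect across v@4): 4 holes -> [(15, 1), (15, 2), (15, 5), (15, 6)]
Unfold 3 (reflect across h@8): 8 holes -> [(0, 1), (0, 2), (0, 5), (0, 6), (15, 1), (15, 2), (15, 5), (15, 6)]

Answer: .OO..OO.
........
........
........
........
........
........
........
........
........
........
........
........
........
........
.OO..OO.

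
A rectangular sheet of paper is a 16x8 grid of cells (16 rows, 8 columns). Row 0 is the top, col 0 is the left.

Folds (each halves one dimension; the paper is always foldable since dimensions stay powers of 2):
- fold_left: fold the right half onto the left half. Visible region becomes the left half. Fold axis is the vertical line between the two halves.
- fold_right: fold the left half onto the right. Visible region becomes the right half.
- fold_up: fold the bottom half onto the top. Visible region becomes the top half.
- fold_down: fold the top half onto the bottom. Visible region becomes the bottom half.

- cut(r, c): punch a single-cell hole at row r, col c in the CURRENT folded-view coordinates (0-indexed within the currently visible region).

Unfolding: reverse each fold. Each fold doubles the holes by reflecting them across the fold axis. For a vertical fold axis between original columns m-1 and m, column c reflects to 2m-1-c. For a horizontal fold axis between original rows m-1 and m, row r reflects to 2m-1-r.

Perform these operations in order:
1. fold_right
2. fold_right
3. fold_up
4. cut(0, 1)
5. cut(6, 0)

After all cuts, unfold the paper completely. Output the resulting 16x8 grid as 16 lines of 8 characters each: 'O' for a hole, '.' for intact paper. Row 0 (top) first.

Op 1 fold_right: fold axis v@4; visible region now rows[0,16) x cols[4,8) = 16x4
Op 2 fold_right: fold axis v@6; visible region now rows[0,16) x cols[6,8) = 16x2
Op 3 fold_up: fold axis h@8; visible region now rows[0,8) x cols[6,8) = 8x2
Op 4 cut(0, 1): punch at orig (0,7); cuts so far [(0, 7)]; region rows[0,8) x cols[6,8) = 8x2
Op 5 cut(6, 0): punch at orig (6,6); cuts so far [(0, 7), (6, 6)]; region rows[0,8) x cols[6,8) = 8x2
Unfold 1 (reflect across h@8): 4 holes -> [(0, 7), (6, 6), (9, 6), (15, 7)]
Unfold 2 (reflect across v@6): 8 holes -> [(0, 4), (0, 7), (6, 5), (6, 6), (9, 5), (9, 6), (15, 4), (15, 7)]
Unfold 3 (reflect across v@4): 16 holes -> [(0, 0), (0, 3), (0, 4), (0, 7), (6, 1), (6, 2), (6, 5), (6, 6), (9, 1), (9, 2), (9, 5), (9, 6), (15, 0), (15, 3), (15, 4), (15, 7)]

Answer: O..OO..O
........
........
........
........
........
.OO..OO.
........
........
.OO..OO.
........
........
........
........
........
O..OO..O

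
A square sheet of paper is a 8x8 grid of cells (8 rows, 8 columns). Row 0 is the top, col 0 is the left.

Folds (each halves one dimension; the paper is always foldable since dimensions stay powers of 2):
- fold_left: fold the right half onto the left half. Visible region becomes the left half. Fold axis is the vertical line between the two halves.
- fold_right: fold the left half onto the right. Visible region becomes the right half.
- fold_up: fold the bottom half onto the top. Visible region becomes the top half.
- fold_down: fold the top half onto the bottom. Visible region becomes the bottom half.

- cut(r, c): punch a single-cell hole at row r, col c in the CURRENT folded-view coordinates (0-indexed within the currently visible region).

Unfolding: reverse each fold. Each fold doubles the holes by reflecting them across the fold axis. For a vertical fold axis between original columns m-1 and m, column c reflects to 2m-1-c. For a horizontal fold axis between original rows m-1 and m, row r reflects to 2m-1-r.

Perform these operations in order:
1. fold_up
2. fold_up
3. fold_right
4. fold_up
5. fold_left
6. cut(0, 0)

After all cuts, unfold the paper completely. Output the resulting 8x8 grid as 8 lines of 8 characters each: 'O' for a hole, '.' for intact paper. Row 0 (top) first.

Op 1 fold_up: fold axis h@4; visible region now rows[0,4) x cols[0,8) = 4x8
Op 2 fold_up: fold axis h@2; visible region now rows[0,2) x cols[0,8) = 2x8
Op 3 fold_right: fold axis v@4; visible region now rows[0,2) x cols[4,8) = 2x4
Op 4 fold_up: fold axis h@1; visible region now rows[0,1) x cols[4,8) = 1x4
Op 5 fold_left: fold axis v@6; visible region now rows[0,1) x cols[4,6) = 1x2
Op 6 cut(0, 0): punch at orig (0,4); cuts so far [(0, 4)]; region rows[0,1) x cols[4,6) = 1x2
Unfold 1 (reflect across v@6): 2 holes -> [(0, 4), (0, 7)]
Unfold 2 (reflect across h@1): 4 holes -> [(0, 4), (0, 7), (1, 4), (1, 7)]
Unfold 3 (reflect across v@4): 8 holes -> [(0, 0), (0, 3), (0, 4), (0, 7), (1, 0), (1, 3), (1, 4), (1, 7)]
Unfold 4 (reflect across h@2): 16 holes -> [(0, 0), (0, 3), (0, 4), (0, 7), (1, 0), (1, 3), (1, 4), (1, 7), (2, 0), (2, 3), (2, 4), (2, 7), (3, 0), (3, 3), (3, 4), (3, 7)]
Unfold 5 (reflect across h@4): 32 holes -> [(0, 0), (0, 3), (0, 4), (0, 7), (1, 0), (1, 3), (1, 4), (1, 7), (2, 0), (2, 3), (2, 4), (2, 7), (3, 0), (3, 3), (3, 4), (3, 7), (4, 0), (4, 3), (4, 4), (4, 7), (5, 0), (5, 3), (5, 4), (5, 7), (6, 0), (6, 3), (6, 4), (6, 7), (7, 0), (7, 3), (7, 4), (7, 7)]

Answer: O..OO..O
O..OO..O
O..OO..O
O..OO..O
O..OO..O
O..OO..O
O..OO..O
O..OO..O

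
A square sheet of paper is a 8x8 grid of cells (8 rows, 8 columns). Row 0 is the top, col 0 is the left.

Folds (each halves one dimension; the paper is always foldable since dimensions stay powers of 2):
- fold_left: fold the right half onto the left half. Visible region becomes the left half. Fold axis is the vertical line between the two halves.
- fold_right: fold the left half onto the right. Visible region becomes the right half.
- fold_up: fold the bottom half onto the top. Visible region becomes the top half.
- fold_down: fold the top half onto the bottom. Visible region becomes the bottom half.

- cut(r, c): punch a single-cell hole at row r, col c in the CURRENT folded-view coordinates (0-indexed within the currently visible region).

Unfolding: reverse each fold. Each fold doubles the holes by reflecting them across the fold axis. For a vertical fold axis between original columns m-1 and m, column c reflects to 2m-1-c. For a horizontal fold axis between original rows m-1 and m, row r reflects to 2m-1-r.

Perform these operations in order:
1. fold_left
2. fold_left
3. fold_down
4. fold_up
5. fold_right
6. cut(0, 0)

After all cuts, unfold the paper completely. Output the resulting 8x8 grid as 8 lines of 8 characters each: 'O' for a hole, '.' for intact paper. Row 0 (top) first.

Op 1 fold_left: fold axis v@4; visible region now rows[0,8) x cols[0,4) = 8x4
Op 2 fold_left: fold axis v@2; visible region now rows[0,8) x cols[0,2) = 8x2
Op 3 fold_down: fold axis h@4; visible region now rows[4,8) x cols[0,2) = 4x2
Op 4 fold_up: fold axis h@6; visible region now rows[4,6) x cols[0,2) = 2x2
Op 5 fold_right: fold axis v@1; visible region now rows[4,6) x cols[1,2) = 2x1
Op 6 cut(0, 0): punch at orig (4,1); cuts so far [(4, 1)]; region rows[4,6) x cols[1,2) = 2x1
Unfold 1 (reflect across v@1): 2 holes -> [(4, 0), (4, 1)]
Unfold 2 (reflect across h@6): 4 holes -> [(4, 0), (4, 1), (7, 0), (7, 1)]
Unfold 3 (reflect across h@4): 8 holes -> [(0, 0), (0, 1), (3, 0), (3, 1), (4, 0), (4, 1), (7, 0), (7, 1)]
Unfold 4 (reflect across v@2): 16 holes -> [(0, 0), (0, 1), (0, 2), (0, 3), (3, 0), (3, 1), (3, 2), (3, 3), (4, 0), (4, 1), (4, 2), (4, 3), (7, 0), (7, 1), (7, 2), (7, 3)]
Unfold 5 (reflect across v@4): 32 holes -> [(0, 0), (0, 1), (0, 2), (0, 3), (0, 4), (0, 5), (0, 6), (0, 7), (3, 0), (3, 1), (3, 2), (3, 3), (3, 4), (3, 5), (3, 6), (3, 7), (4, 0), (4, 1), (4, 2), (4, 3), (4, 4), (4, 5), (4, 6), (4, 7), (7, 0), (7, 1), (7, 2), (7, 3), (7, 4), (7, 5), (7, 6), (7, 7)]

Answer: OOOOOOOO
........
........
OOOOOOOO
OOOOOOOO
........
........
OOOOOOOO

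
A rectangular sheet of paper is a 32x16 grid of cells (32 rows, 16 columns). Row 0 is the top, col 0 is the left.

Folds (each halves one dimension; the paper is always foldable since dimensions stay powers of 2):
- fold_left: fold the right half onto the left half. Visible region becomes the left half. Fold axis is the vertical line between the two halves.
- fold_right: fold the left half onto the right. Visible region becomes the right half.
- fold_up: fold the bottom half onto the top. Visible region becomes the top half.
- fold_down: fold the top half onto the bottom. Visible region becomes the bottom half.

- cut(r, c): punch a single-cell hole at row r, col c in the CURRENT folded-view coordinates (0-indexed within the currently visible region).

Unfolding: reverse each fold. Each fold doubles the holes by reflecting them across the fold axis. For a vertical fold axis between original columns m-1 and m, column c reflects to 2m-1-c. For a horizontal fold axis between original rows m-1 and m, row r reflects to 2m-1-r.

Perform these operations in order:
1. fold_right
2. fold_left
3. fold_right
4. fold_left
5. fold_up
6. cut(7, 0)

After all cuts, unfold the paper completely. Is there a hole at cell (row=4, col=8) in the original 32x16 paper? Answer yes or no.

Op 1 fold_right: fold axis v@8; visible region now rows[0,32) x cols[8,16) = 32x8
Op 2 fold_left: fold axis v@12; visible region now rows[0,32) x cols[8,12) = 32x4
Op 3 fold_right: fold axis v@10; visible region now rows[0,32) x cols[10,12) = 32x2
Op 4 fold_left: fold axis v@11; visible region now rows[0,32) x cols[10,11) = 32x1
Op 5 fold_up: fold axis h@16; visible region now rows[0,16) x cols[10,11) = 16x1
Op 6 cut(7, 0): punch at orig (7,10); cuts so far [(7, 10)]; region rows[0,16) x cols[10,11) = 16x1
Unfold 1 (reflect across h@16): 2 holes -> [(7, 10), (24, 10)]
Unfold 2 (reflect across v@11): 4 holes -> [(7, 10), (7, 11), (24, 10), (24, 11)]
Unfold 3 (reflect across v@10): 8 holes -> [(7, 8), (7, 9), (7, 10), (7, 11), (24, 8), (24, 9), (24, 10), (24, 11)]
Unfold 4 (reflect across v@12): 16 holes -> [(7, 8), (7, 9), (7, 10), (7, 11), (7, 12), (7, 13), (7, 14), (7, 15), (24, 8), (24, 9), (24, 10), (24, 11), (24, 12), (24, 13), (24, 14), (24, 15)]
Unfold 5 (reflect across v@8): 32 holes -> [(7, 0), (7, 1), (7, 2), (7, 3), (7, 4), (7, 5), (7, 6), (7, 7), (7, 8), (7, 9), (7, 10), (7, 11), (7, 12), (7, 13), (7, 14), (7, 15), (24, 0), (24, 1), (24, 2), (24, 3), (24, 4), (24, 5), (24, 6), (24, 7), (24, 8), (24, 9), (24, 10), (24, 11), (24, 12), (24, 13), (24, 14), (24, 15)]
Holes: [(7, 0), (7, 1), (7, 2), (7, 3), (7, 4), (7, 5), (7, 6), (7, 7), (7, 8), (7, 9), (7, 10), (7, 11), (7, 12), (7, 13), (7, 14), (7, 15), (24, 0), (24, 1), (24, 2), (24, 3), (24, 4), (24, 5), (24, 6), (24, 7), (24, 8), (24, 9), (24, 10), (24, 11), (24, 12), (24, 13), (24, 14), (24, 15)]

Answer: no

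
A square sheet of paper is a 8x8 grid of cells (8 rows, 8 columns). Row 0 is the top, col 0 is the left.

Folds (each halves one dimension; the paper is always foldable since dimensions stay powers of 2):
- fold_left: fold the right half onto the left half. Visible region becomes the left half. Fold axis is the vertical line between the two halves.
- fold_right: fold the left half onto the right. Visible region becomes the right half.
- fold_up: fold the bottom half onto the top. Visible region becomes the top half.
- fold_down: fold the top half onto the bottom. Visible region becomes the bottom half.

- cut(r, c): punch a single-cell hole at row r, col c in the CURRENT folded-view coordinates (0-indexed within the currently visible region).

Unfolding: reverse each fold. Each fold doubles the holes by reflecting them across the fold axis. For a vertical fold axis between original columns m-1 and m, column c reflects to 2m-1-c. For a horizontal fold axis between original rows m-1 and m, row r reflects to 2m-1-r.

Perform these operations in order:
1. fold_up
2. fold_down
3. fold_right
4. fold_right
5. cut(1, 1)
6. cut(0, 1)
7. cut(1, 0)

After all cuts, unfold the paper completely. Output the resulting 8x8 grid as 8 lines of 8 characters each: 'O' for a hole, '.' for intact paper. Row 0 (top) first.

Answer: OOOOOOOO
O..OO..O
O..OO..O
OOOOOOOO
OOOOOOOO
O..OO..O
O..OO..O
OOOOOOOO

Derivation:
Op 1 fold_up: fold axis h@4; visible region now rows[0,4) x cols[0,8) = 4x8
Op 2 fold_down: fold axis h@2; visible region now rows[2,4) x cols[0,8) = 2x8
Op 3 fold_right: fold axis v@4; visible region now rows[2,4) x cols[4,8) = 2x4
Op 4 fold_right: fold axis v@6; visible region now rows[2,4) x cols[6,8) = 2x2
Op 5 cut(1, 1): punch at orig (3,7); cuts so far [(3, 7)]; region rows[2,4) x cols[6,8) = 2x2
Op 6 cut(0, 1): punch at orig (2,7); cuts so far [(2, 7), (3, 7)]; region rows[2,4) x cols[6,8) = 2x2
Op 7 cut(1, 0): punch at orig (3,6); cuts so far [(2, 7), (3, 6), (3, 7)]; region rows[2,4) x cols[6,8) = 2x2
Unfold 1 (reflect across v@6): 6 holes -> [(2, 4), (2, 7), (3, 4), (3, 5), (3, 6), (3, 7)]
Unfold 2 (reflect across v@4): 12 holes -> [(2, 0), (2, 3), (2, 4), (2, 7), (3, 0), (3, 1), (3, 2), (3, 3), (3, 4), (3, 5), (3, 6), (3, 7)]
Unfold 3 (reflect across h@2): 24 holes -> [(0, 0), (0, 1), (0, 2), (0, 3), (0, 4), (0, 5), (0, 6), (0, 7), (1, 0), (1, 3), (1, 4), (1, 7), (2, 0), (2, 3), (2, 4), (2, 7), (3, 0), (3, 1), (3, 2), (3, 3), (3, 4), (3, 5), (3, 6), (3, 7)]
Unfold 4 (reflect across h@4): 48 holes -> [(0, 0), (0, 1), (0, 2), (0, 3), (0, 4), (0, 5), (0, 6), (0, 7), (1, 0), (1, 3), (1, 4), (1, 7), (2, 0), (2, 3), (2, 4), (2, 7), (3, 0), (3, 1), (3, 2), (3, 3), (3, 4), (3, 5), (3, 6), (3, 7), (4, 0), (4, 1), (4, 2), (4, 3), (4, 4), (4, 5), (4, 6), (4, 7), (5, 0), (5, 3), (5, 4), (5, 7), (6, 0), (6, 3), (6, 4), (6, 7), (7, 0), (7, 1), (7, 2), (7, 3), (7, 4), (7, 5), (7, 6), (7, 7)]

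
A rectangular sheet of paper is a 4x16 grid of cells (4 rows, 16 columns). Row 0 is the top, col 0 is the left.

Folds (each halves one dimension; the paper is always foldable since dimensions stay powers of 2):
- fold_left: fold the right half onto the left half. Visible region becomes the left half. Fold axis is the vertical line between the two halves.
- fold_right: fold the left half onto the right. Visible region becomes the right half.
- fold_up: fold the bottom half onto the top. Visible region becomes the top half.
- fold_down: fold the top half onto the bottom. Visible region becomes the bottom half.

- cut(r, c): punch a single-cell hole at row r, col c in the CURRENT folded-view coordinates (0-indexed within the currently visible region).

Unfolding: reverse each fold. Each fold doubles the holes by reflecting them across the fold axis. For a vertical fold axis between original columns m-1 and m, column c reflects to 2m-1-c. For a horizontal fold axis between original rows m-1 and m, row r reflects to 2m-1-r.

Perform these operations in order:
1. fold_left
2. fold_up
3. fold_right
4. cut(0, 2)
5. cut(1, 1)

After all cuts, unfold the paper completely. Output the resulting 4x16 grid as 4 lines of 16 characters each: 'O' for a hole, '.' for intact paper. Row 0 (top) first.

Op 1 fold_left: fold axis v@8; visible region now rows[0,4) x cols[0,8) = 4x8
Op 2 fold_up: fold axis h@2; visible region now rows[0,2) x cols[0,8) = 2x8
Op 3 fold_right: fold axis v@4; visible region now rows[0,2) x cols[4,8) = 2x4
Op 4 cut(0, 2): punch at orig (0,6); cuts so far [(0, 6)]; region rows[0,2) x cols[4,8) = 2x4
Op 5 cut(1, 1): punch at orig (1,5); cuts so far [(0, 6), (1, 5)]; region rows[0,2) x cols[4,8) = 2x4
Unfold 1 (reflect across v@4): 4 holes -> [(0, 1), (0, 6), (1, 2), (1, 5)]
Unfold 2 (reflect across h@2): 8 holes -> [(0, 1), (0, 6), (1, 2), (1, 5), (2, 2), (2, 5), (3, 1), (3, 6)]
Unfold 3 (reflect across v@8): 16 holes -> [(0, 1), (0, 6), (0, 9), (0, 14), (1, 2), (1, 5), (1, 10), (1, 13), (2, 2), (2, 5), (2, 10), (2, 13), (3, 1), (3, 6), (3, 9), (3, 14)]

Answer: .O....O..O....O.
..O..O....O..O..
..O..O....O..O..
.O....O..O....O.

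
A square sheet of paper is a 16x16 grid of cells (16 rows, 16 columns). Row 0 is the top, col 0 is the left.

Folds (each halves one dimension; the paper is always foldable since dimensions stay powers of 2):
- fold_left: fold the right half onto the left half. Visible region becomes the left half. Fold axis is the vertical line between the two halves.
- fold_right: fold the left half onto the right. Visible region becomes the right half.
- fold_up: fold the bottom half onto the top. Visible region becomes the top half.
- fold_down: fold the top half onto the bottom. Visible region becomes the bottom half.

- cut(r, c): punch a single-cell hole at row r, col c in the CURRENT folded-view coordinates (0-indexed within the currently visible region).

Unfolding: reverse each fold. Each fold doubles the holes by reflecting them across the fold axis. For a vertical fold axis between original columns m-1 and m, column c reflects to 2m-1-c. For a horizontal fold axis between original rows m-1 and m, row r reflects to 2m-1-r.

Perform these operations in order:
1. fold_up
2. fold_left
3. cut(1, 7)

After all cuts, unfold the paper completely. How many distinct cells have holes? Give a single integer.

Answer: 4

Derivation:
Op 1 fold_up: fold axis h@8; visible region now rows[0,8) x cols[0,16) = 8x16
Op 2 fold_left: fold axis v@8; visible region now rows[0,8) x cols[0,8) = 8x8
Op 3 cut(1, 7): punch at orig (1,7); cuts so far [(1, 7)]; region rows[0,8) x cols[0,8) = 8x8
Unfold 1 (reflect across v@8): 2 holes -> [(1, 7), (1, 8)]
Unfold 2 (reflect across h@8): 4 holes -> [(1, 7), (1, 8), (14, 7), (14, 8)]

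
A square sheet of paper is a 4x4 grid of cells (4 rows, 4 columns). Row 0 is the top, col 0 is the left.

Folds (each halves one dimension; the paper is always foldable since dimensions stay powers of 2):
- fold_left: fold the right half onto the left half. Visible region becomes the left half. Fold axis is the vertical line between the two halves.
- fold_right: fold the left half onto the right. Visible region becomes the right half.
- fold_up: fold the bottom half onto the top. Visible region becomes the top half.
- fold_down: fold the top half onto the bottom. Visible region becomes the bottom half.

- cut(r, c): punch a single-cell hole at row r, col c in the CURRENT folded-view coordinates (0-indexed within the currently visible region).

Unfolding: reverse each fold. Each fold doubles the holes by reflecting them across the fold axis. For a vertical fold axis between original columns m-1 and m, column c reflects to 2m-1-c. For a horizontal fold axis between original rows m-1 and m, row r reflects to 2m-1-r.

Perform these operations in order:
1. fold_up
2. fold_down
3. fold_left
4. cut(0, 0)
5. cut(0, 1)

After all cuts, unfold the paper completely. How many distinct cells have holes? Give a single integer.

Answer: 16

Derivation:
Op 1 fold_up: fold axis h@2; visible region now rows[0,2) x cols[0,4) = 2x4
Op 2 fold_down: fold axis h@1; visible region now rows[1,2) x cols[0,4) = 1x4
Op 3 fold_left: fold axis v@2; visible region now rows[1,2) x cols[0,2) = 1x2
Op 4 cut(0, 0): punch at orig (1,0); cuts so far [(1, 0)]; region rows[1,2) x cols[0,2) = 1x2
Op 5 cut(0, 1): punch at orig (1,1); cuts so far [(1, 0), (1, 1)]; region rows[1,2) x cols[0,2) = 1x2
Unfold 1 (reflect across v@2): 4 holes -> [(1, 0), (1, 1), (1, 2), (1, 3)]
Unfold 2 (reflect across h@1): 8 holes -> [(0, 0), (0, 1), (0, 2), (0, 3), (1, 0), (1, 1), (1, 2), (1, 3)]
Unfold 3 (reflect across h@2): 16 holes -> [(0, 0), (0, 1), (0, 2), (0, 3), (1, 0), (1, 1), (1, 2), (1, 3), (2, 0), (2, 1), (2, 2), (2, 3), (3, 0), (3, 1), (3, 2), (3, 3)]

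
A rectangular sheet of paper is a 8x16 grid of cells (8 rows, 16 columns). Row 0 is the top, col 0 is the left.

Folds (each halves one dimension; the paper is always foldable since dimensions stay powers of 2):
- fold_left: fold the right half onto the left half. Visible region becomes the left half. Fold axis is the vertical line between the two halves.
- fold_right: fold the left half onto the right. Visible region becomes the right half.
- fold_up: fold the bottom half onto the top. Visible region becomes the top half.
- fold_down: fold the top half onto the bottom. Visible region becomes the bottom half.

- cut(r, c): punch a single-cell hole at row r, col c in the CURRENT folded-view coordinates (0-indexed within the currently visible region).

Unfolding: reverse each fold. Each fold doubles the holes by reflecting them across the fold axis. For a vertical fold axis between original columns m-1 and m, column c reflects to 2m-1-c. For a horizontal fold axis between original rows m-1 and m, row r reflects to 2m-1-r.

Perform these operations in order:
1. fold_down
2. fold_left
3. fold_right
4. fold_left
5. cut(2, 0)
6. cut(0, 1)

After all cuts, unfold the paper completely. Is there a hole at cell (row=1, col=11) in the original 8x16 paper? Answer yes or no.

Answer: yes

Derivation:
Op 1 fold_down: fold axis h@4; visible region now rows[4,8) x cols[0,16) = 4x16
Op 2 fold_left: fold axis v@8; visible region now rows[4,8) x cols[0,8) = 4x8
Op 3 fold_right: fold axis v@4; visible region now rows[4,8) x cols[4,8) = 4x4
Op 4 fold_left: fold axis v@6; visible region now rows[4,8) x cols[4,6) = 4x2
Op 5 cut(2, 0): punch at orig (6,4); cuts so far [(6, 4)]; region rows[4,8) x cols[4,6) = 4x2
Op 6 cut(0, 1): punch at orig (4,5); cuts so far [(4, 5), (6, 4)]; region rows[4,8) x cols[4,6) = 4x2
Unfold 1 (reflect across v@6): 4 holes -> [(4, 5), (4, 6), (6, 4), (6, 7)]
Unfold 2 (reflect across v@4): 8 holes -> [(4, 1), (4, 2), (4, 5), (4, 6), (6, 0), (6, 3), (6, 4), (6, 7)]
Unfold 3 (reflect across v@8): 16 holes -> [(4, 1), (4, 2), (4, 5), (4, 6), (4, 9), (4, 10), (4, 13), (4, 14), (6, 0), (6, 3), (6, 4), (6, 7), (6, 8), (6, 11), (6, 12), (6, 15)]
Unfold 4 (reflect across h@4): 32 holes -> [(1, 0), (1, 3), (1, 4), (1, 7), (1, 8), (1, 11), (1, 12), (1, 15), (3, 1), (3, 2), (3, 5), (3, 6), (3, 9), (3, 10), (3, 13), (3, 14), (4, 1), (4, 2), (4, 5), (4, 6), (4, 9), (4, 10), (4, 13), (4, 14), (6, 0), (6, 3), (6, 4), (6, 7), (6, 8), (6, 11), (6, 12), (6, 15)]
Holes: [(1, 0), (1, 3), (1, 4), (1, 7), (1, 8), (1, 11), (1, 12), (1, 15), (3, 1), (3, 2), (3, 5), (3, 6), (3, 9), (3, 10), (3, 13), (3, 14), (4, 1), (4, 2), (4, 5), (4, 6), (4, 9), (4, 10), (4, 13), (4, 14), (6, 0), (6, 3), (6, 4), (6, 7), (6, 8), (6, 11), (6, 12), (6, 15)]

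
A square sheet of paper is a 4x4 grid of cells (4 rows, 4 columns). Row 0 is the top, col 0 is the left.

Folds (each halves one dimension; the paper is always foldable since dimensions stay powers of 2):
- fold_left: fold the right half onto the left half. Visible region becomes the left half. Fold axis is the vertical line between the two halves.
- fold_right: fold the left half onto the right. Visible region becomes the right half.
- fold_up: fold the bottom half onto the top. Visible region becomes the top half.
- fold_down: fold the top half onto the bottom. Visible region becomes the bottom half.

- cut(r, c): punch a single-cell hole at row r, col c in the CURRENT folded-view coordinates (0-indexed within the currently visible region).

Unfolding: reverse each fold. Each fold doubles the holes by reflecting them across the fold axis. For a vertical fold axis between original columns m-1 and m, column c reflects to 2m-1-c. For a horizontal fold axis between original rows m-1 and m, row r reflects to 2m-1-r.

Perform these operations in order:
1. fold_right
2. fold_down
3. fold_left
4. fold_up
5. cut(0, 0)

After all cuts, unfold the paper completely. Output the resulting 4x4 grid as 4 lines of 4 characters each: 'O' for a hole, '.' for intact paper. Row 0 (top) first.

Answer: OOOO
OOOO
OOOO
OOOO

Derivation:
Op 1 fold_right: fold axis v@2; visible region now rows[0,4) x cols[2,4) = 4x2
Op 2 fold_down: fold axis h@2; visible region now rows[2,4) x cols[2,4) = 2x2
Op 3 fold_left: fold axis v@3; visible region now rows[2,4) x cols[2,3) = 2x1
Op 4 fold_up: fold axis h@3; visible region now rows[2,3) x cols[2,3) = 1x1
Op 5 cut(0, 0): punch at orig (2,2); cuts so far [(2, 2)]; region rows[2,3) x cols[2,3) = 1x1
Unfold 1 (reflect across h@3): 2 holes -> [(2, 2), (3, 2)]
Unfold 2 (reflect across v@3): 4 holes -> [(2, 2), (2, 3), (3, 2), (3, 3)]
Unfold 3 (reflect across h@2): 8 holes -> [(0, 2), (0, 3), (1, 2), (1, 3), (2, 2), (2, 3), (3, 2), (3, 3)]
Unfold 4 (reflect across v@2): 16 holes -> [(0, 0), (0, 1), (0, 2), (0, 3), (1, 0), (1, 1), (1, 2), (1, 3), (2, 0), (2, 1), (2, 2), (2, 3), (3, 0), (3, 1), (3, 2), (3, 3)]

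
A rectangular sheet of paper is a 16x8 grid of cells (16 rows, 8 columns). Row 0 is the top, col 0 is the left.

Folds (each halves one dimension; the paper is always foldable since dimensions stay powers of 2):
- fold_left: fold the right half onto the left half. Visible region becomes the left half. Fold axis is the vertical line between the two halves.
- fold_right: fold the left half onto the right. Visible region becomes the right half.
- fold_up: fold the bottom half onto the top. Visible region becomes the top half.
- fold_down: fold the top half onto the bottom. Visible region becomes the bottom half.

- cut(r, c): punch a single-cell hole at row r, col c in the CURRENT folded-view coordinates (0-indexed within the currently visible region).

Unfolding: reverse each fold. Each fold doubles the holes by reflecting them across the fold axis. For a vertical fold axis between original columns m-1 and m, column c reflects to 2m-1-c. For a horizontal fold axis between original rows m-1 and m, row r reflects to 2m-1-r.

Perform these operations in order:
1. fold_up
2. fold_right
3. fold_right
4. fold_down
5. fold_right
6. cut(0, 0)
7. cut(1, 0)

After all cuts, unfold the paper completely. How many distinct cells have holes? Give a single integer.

Op 1 fold_up: fold axis h@8; visible region now rows[0,8) x cols[0,8) = 8x8
Op 2 fold_right: fold axis v@4; visible region now rows[0,8) x cols[4,8) = 8x4
Op 3 fold_right: fold axis v@6; visible region now rows[0,8) x cols[6,8) = 8x2
Op 4 fold_down: fold axis h@4; visible region now rows[4,8) x cols[6,8) = 4x2
Op 5 fold_right: fold axis v@7; visible region now rows[4,8) x cols[7,8) = 4x1
Op 6 cut(0, 0): punch at orig (4,7); cuts so far [(4, 7)]; region rows[4,8) x cols[7,8) = 4x1
Op 7 cut(1, 0): punch at orig (5,7); cuts so far [(4, 7), (5, 7)]; region rows[4,8) x cols[7,8) = 4x1
Unfold 1 (reflect across v@7): 4 holes -> [(4, 6), (4, 7), (5, 6), (5, 7)]
Unfold 2 (reflect across h@4): 8 holes -> [(2, 6), (2, 7), (3, 6), (3, 7), (4, 6), (4, 7), (5, 6), (5, 7)]
Unfold 3 (reflect across v@6): 16 holes -> [(2, 4), (2, 5), (2, 6), (2, 7), (3, 4), (3, 5), (3, 6), (3, 7), (4, 4), (4, 5), (4, 6), (4, 7), (5, 4), (5, 5), (5, 6), (5, 7)]
Unfold 4 (reflect across v@4): 32 holes -> [(2, 0), (2, 1), (2, 2), (2, 3), (2, 4), (2, 5), (2, 6), (2, 7), (3, 0), (3, 1), (3, 2), (3, 3), (3, 4), (3, 5), (3, 6), (3, 7), (4, 0), (4, 1), (4, 2), (4, 3), (4, 4), (4, 5), (4, 6), (4, 7), (5, 0), (5, 1), (5, 2), (5, 3), (5, 4), (5, 5), (5, 6), (5, 7)]
Unfold 5 (reflect across h@8): 64 holes -> [(2, 0), (2, 1), (2, 2), (2, 3), (2, 4), (2, 5), (2, 6), (2, 7), (3, 0), (3, 1), (3, 2), (3, 3), (3, 4), (3, 5), (3, 6), (3, 7), (4, 0), (4, 1), (4, 2), (4, 3), (4, 4), (4, 5), (4, 6), (4, 7), (5, 0), (5, 1), (5, 2), (5, 3), (5, 4), (5, 5), (5, 6), (5, 7), (10, 0), (10, 1), (10, 2), (10, 3), (10, 4), (10, 5), (10, 6), (10, 7), (11, 0), (11, 1), (11, 2), (11, 3), (11, 4), (11, 5), (11, 6), (11, 7), (12, 0), (12, 1), (12, 2), (12, 3), (12, 4), (12, 5), (12, 6), (12, 7), (13, 0), (13, 1), (13, 2), (13, 3), (13, 4), (13, 5), (13, 6), (13, 7)]

Answer: 64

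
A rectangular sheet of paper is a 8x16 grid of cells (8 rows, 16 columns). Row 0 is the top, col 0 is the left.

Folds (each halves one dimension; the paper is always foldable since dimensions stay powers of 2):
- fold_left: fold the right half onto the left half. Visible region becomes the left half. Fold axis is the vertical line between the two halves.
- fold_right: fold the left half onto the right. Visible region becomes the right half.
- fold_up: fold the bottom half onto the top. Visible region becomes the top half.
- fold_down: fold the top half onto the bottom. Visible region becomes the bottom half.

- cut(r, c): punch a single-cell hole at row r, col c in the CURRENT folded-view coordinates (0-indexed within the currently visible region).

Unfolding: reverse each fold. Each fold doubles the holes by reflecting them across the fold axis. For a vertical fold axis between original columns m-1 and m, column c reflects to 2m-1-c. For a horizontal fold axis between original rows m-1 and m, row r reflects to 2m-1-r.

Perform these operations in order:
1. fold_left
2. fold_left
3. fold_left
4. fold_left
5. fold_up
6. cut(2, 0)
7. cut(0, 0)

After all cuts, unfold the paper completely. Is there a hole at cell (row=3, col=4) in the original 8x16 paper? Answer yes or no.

Answer: no

Derivation:
Op 1 fold_left: fold axis v@8; visible region now rows[0,8) x cols[0,8) = 8x8
Op 2 fold_left: fold axis v@4; visible region now rows[0,8) x cols[0,4) = 8x4
Op 3 fold_left: fold axis v@2; visible region now rows[0,8) x cols[0,2) = 8x2
Op 4 fold_left: fold axis v@1; visible region now rows[0,8) x cols[0,1) = 8x1
Op 5 fold_up: fold axis h@4; visible region now rows[0,4) x cols[0,1) = 4x1
Op 6 cut(2, 0): punch at orig (2,0); cuts so far [(2, 0)]; region rows[0,4) x cols[0,1) = 4x1
Op 7 cut(0, 0): punch at orig (0,0); cuts so far [(0, 0), (2, 0)]; region rows[0,4) x cols[0,1) = 4x1
Unfold 1 (reflect across h@4): 4 holes -> [(0, 0), (2, 0), (5, 0), (7, 0)]
Unfold 2 (reflect across v@1): 8 holes -> [(0, 0), (0, 1), (2, 0), (2, 1), (5, 0), (5, 1), (7, 0), (7, 1)]
Unfold 3 (reflect across v@2): 16 holes -> [(0, 0), (0, 1), (0, 2), (0, 3), (2, 0), (2, 1), (2, 2), (2, 3), (5, 0), (5, 1), (5, 2), (5, 3), (7, 0), (7, 1), (7, 2), (7, 3)]
Unfold 4 (reflect across v@4): 32 holes -> [(0, 0), (0, 1), (0, 2), (0, 3), (0, 4), (0, 5), (0, 6), (0, 7), (2, 0), (2, 1), (2, 2), (2, 3), (2, 4), (2, 5), (2, 6), (2, 7), (5, 0), (5, 1), (5, 2), (5, 3), (5, 4), (5, 5), (5, 6), (5, 7), (7, 0), (7, 1), (7, 2), (7, 3), (7, 4), (7, 5), (7, 6), (7, 7)]
Unfold 5 (reflect across v@8): 64 holes -> [(0, 0), (0, 1), (0, 2), (0, 3), (0, 4), (0, 5), (0, 6), (0, 7), (0, 8), (0, 9), (0, 10), (0, 11), (0, 12), (0, 13), (0, 14), (0, 15), (2, 0), (2, 1), (2, 2), (2, 3), (2, 4), (2, 5), (2, 6), (2, 7), (2, 8), (2, 9), (2, 10), (2, 11), (2, 12), (2, 13), (2, 14), (2, 15), (5, 0), (5, 1), (5, 2), (5, 3), (5, 4), (5, 5), (5, 6), (5, 7), (5, 8), (5, 9), (5, 10), (5, 11), (5, 12), (5, 13), (5, 14), (5, 15), (7, 0), (7, 1), (7, 2), (7, 3), (7, 4), (7, 5), (7, 6), (7, 7), (7, 8), (7, 9), (7, 10), (7, 11), (7, 12), (7, 13), (7, 14), (7, 15)]
Holes: [(0, 0), (0, 1), (0, 2), (0, 3), (0, 4), (0, 5), (0, 6), (0, 7), (0, 8), (0, 9), (0, 10), (0, 11), (0, 12), (0, 13), (0, 14), (0, 15), (2, 0), (2, 1), (2, 2), (2, 3), (2, 4), (2, 5), (2, 6), (2, 7), (2, 8), (2, 9), (2, 10), (2, 11), (2, 12), (2, 13), (2, 14), (2, 15), (5, 0), (5, 1), (5, 2), (5, 3), (5, 4), (5, 5), (5, 6), (5, 7), (5, 8), (5, 9), (5, 10), (5, 11), (5, 12), (5, 13), (5, 14), (5, 15), (7, 0), (7, 1), (7, 2), (7, 3), (7, 4), (7, 5), (7, 6), (7, 7), (7, 8), (7, 9), (7, 10), (7, 11), (7, 12), (7, 13), (7, 14), (7, 15)]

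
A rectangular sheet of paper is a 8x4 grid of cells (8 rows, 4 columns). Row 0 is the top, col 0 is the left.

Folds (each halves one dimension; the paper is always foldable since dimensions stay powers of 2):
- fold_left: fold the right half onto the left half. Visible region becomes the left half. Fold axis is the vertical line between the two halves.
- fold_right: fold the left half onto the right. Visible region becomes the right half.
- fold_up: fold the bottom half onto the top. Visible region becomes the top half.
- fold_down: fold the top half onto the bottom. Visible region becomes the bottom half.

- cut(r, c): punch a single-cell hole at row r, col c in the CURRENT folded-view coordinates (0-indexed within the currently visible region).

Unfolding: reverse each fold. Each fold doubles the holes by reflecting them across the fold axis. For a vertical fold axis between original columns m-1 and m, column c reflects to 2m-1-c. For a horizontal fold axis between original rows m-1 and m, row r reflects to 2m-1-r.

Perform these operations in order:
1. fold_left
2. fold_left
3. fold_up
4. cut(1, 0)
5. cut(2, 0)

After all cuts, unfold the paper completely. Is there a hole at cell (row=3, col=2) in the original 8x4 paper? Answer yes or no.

Op 1 fold_left: fold axis v@2; visible region now rows[0,8) x cols[0,2) = 8x2
Op 2 fold_left: fold axis v@1; visible region now rows[0,8) x cols[0,1) = 8x1
Op 3 fold_up: fold axis h@4; visible region now rows[0,4) x cols[0,1) = 4x1
Op 4 cut(1, 0): punch at orig (1,0); cuts so far [(1, 0)]; region rows[0,4) x cols[0,1) = 4x1
Op 5 cut(2, 0): punch at orig (2,0); cuts so far [(1, 0), (2, 0)]; region rows[0,4) x cols[0,1) = 4x1
Unfold 1 (reflect across h@4): 4 holes -> [(1, 0), (2, 0), (5, 0), (6, 0)]
Unfold 2 (reflect across v@1): 8 holes -> [(1, 0), (1, 1), (2, 0), (2, 1), (5, 0), (5, 1), (6, 0), (6, 1)]
Unfold 3 (reflect across v@2): 16 holes -> [(1, 0), (1, 1), (1, 2), (1, 3), (2, 0), (2, 1), (2, 2), (2, 3), (5, 0), (5, 1), (5, 2), (5, 3), (6, 0), (6, 1), (6, 2), (6, 3)]
Holes: [(1, 0), (1, 1), (1, 2), (1, 3), (2, 0), (2, 1), (2, 2), (2, 3), (5, 0), (5, 1), (5, 2), (5, 3), (6, 0), (6, 1), (6, 2), (6, 3)]

Answer: no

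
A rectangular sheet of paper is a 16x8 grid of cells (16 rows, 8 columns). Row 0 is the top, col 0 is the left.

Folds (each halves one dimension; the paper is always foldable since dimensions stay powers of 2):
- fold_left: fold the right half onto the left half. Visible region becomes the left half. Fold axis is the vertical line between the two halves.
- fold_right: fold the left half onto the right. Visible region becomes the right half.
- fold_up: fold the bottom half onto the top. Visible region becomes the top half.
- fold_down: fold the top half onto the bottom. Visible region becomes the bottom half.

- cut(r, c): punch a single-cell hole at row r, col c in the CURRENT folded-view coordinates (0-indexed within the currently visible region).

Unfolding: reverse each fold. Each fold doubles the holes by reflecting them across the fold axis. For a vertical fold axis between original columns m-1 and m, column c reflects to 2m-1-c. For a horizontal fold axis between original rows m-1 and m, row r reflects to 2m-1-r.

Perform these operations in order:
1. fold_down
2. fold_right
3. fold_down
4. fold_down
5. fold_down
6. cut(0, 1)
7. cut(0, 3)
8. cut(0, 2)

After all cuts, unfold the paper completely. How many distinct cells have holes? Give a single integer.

Answer: 96

Derivation:
Op 1 fold_down: fold axis h@8; visible region now rows[8,16) x cols[0,8) = 8x8
Op 2 fold_right: fold axis v@4; visible region now rows[8,16) x cols[4,8) = 8x4
Op 3 fold_down: fold axis h@12; visible region now rows[12,16) x cols[4,8) = 4x4
Op 4 fold_down: fold axis h@14; visible region now rows[14,16) x cols[4,8) = 2x4
Op 5 fold_down: fold axis h@15; visible region now rows[15,16) x cols[4,8) = 1x4
Op 6 cut(0, 1): punch at orig (15,5); cuts so far [(15, 5)]; region rows[15,16) x cols[4,8) = 1x4
Op 7 cut(0, 3): punch at orig (15,7); cuts so far [(15, 5), (15, 7)]; region rows[15,16) x cols[4,8) = 1x4
Op 8 cut(0, 2): punch at orig (15,6); cuts so far [(15, 5), (15, 6), (15, 7)]; region rows[15,16) x cols[4,8) = 1x4
Unfold 1 (reflect across h@15): 6 holes -> [(14, 5), (14, 6), (14, 7), (15, 5), (15, 6), (15, 7)]
Unfold 2 (reflect across h@14): 12 holes -> [(12, 5), (12, 6), (12, 7), (13, 5), (13, 6), (13, 7), (14, 5), (14, 6), (14, 7), (15, 5), (15, 6), (15, 7)]
Unfold 3 (reflect across h@12): 24 holes -> [(8, 5), (8, 6), (8, 7), (9, 5), (9, 6), (9, 7), (10, 5), (10, 6), (10, 7), (11, 5), (11, 6), (11, 7), (12, 5), (12, 6), (12, 7), (13, 5), (13, 6), (13, 7), (14, 5), (14, 6), (14, 7), (15, 5), (15, 6), (15, 7)]
Unfold 4 (reflect across v@4): 48 holes -> [(8, 0), (8, 1), (8, 2), (8, 5), (8, 6), (8, 7), (9, 0), (9, 1), (9, 2), (9, 5), (9, 6), (9, 7), (10, 0), (10, 1), (10, 2), (10, 5), (10, 6), (10, 7), (11, 0), (11, 1), (11, 2), (11, 5), (11, 6), (11, 7), (12, 0), (12, 1), (12, 2), (12, 5), (12, 6), (12, 7), (13, 0), (13, 1), (13, 2), (13, 5), (13, 6), (13, 7), (14, 0), (14, 1), (14, 2), (14, 5), (14, 6), (14, 7), (15, 0), (15, 1), (15, 2), (15, 5), (15, 6), (15, 7)]
Unfold 5 (reflect across h@8): 96 holes -> [(0, 0), (0, 1), (0, 2), (0, 5), (0, 6), (0, 7), (1, 0), (1, 1), (1, 2), (1, 5), (1, 6), (1, 7), (2, 0), (2, 1), (2, 2), (2, 5), (2, 6), (2, 7), (3, 0), (3, 1), (3, 2), (3, 5), (3, 6), (3, 7), (4, 0), (4, 1), (4, 2), (4, 5), (4, 6), (4, 7), (5, 0), (5, 1), (5, 2), (5, 5), (5, 6), (5, 7), (6, 0), (6, 1), (6, 2), (6, 5), (6, 6), (6, 7), (7, 0), (7, 1), (7, 2), (7, 5), (7, 6), (7, 7), (8, 0), (8, 1), (8, 2), (8, 5), (8, 6), (8, 7), (9, 0), (9, 1), (9, 2), (9, 5), (9, 6), (9, 7), (10, 0), (10, 1), (10, 2), (10, 5), (10, 6), (10, 7), (11, 0), (11, 1), (11, 2), (11, 5), (11, 6), (11, 7), (12, 0), (12, 1), (12, 2), (12, 5), (12, 6), (12, 7), (13, 0), (13, 1), (13, 2), (13, 5), (13, 6), (13, 7), (14, 0), (14, 1), (14, 2), (14, 5), (14, 6), (14, 7), (15, 0), (15, 1), (15, 2), (15, 5), (15, 6), (15, 7)]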